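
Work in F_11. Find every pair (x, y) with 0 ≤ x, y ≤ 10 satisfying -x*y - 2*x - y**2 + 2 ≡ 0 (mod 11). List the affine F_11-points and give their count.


Affine F_11-points: {(1, 0), (1, 10), (3, 3), (3, 5), (4, 1), (4, 6), (5, 2), (5, 4), (7, 7), (7, 8)}; count = 10.

For each of the 121 pairs (x, y) ∈ F_11², evaluate f(x, y) mod 11. Record the zeros.
  x = 0: [0↦2, 1↦1, 2↦9, 3↦4, 4↦8, 5↦10, 6↦10, 7↦8, 8↦4, 9↦9, 10↦1]  zeros at y ∈ ∅
  x = 1: [0↦0, 1↦9, 2↦5, 3↦10, 4↦2, 5↦3, 6↦2, 7↦10, 8↦5, 9↦9, 10↦0]  zeros at y ∈ {0, 10}
  x = 2: [0↦9, 1↦6, 2↦1, 3↦5, 4↦7, 5↦7, 6↦5, 7↦1, 8↦6, 9↦9, 10↦10]  zeros at y ∈ ∅
  x = 3: [0↦7, 1↦3, 2↦8, 3↦0, 4↦1, 5↦0, 6↦8, 7↦3, 8↦7, 9↦9, 10↦9]  zeros at y ∈ {3, 5}
  x = 4: [0↦5, 1↦0, 2↦4, 3↦6, 4↦6, 5↦4, 6↦0, 7↦5, 8↦8, 9↦9, 10↦8]  zeros at y ∈ {1, 6}
  x = 5: [0↦3, 1↦8, 2↦0, 3↦1, 4↦0, 5↦8, 6↦3, 7↦7, 8↦9, 9↦9, 10↦7]  zeros at y ∈ {2, 4}
  x = 6: [0↦1, 1↦5, 2↦7, 3↦7, 4↦5, 5↦1, 6↦6, 7↦9, 8↦10, 9↦9, 10↦6]  zeros at y ∈ ∅
  x = 7: [0↦10, 1↦2, 2↦3, 3↦2, 4↦10, 5↦5, 6↦9, 7↦0, 8↦0, 9↦9, 10↦5]  zeros at y ∈ {7, 8}
  x = 8: [0↦8, 1↦10, 2↦10, 3↦8, 4↦4, 5↦9, 6↦1, 7↦2, 8↦1, 9↦9, 10↦4]  zeros at y ∈ ∅
  x = 9: [0↦6, 1↦7, 2↦6, 3↦3, 4↦9, 5↦2, 6↦4, 7↦4, 8↦2, 9↦9, 10↦3]  zeros at y ∈ ∅
  x = 10: [0↦4, 1↦4, 2↦2, 3↦9, 4↦3, 5↦6, 6↦7, 7↦6, 8↦3, 9↦9, 10↦2]  zeros at y ∈ ∅
Collecting zeros: affine points = {(1, 0), (1, 10), (3, 3), (3, 5), (4, 1), (4, 6), (5, 2), (5, 4), (7, 7), (7, 8)}.
Total count |C(F_11)_aff| = 10.


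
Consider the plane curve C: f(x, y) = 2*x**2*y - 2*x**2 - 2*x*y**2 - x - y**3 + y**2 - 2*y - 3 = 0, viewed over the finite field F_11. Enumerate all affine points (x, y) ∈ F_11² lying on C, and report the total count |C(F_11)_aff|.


Affine F_11-points: {(0, 2), (2, 1), (3, 10), (4, 8), (5, 3), (5, 7), (6, 7), (6, 8), (8, 3), (10, 2), (10, 10)}; count = 11.

For each of the 121 pairs (x, y) ∈ F_11², evaluate f(x, y) mod 11. Record the zeros.
  x = 0: [0↦8, 1↦6, 2↦0, 3↦6, 4↦7, 5↦8, 6↦3, 7↦8, 8↦6, 9↦2, 10↦1]  zeros at y ∈ {2}
  x = 1: [0↦5, 1↦3, 2↦4, 3↦2, 4↦2, 5↦9, 6↦6, 7↦9, 8↦1, 9↦9, 10↦5]  zeros at y ∈ ∅
  x = 2: [0↦9, 1↦0, 2↦1, 3↦6, 4↦9, 5↦4, 6↦7, 7↦1, 8↦2, 9↦4, 10↦1]  zeros at y ∈ {1}
  x = 3: [0↦9, 1↦8, 2↦2, 3↦7, 4↦6, 5↦4, 6↦6, 7↦6, 8↦9, 9↦9, 10↦0]  zeros at y ∈ {10}
  x = 4: [0↦5, 1↦5, 2↦7, 3↦5, 4↦4, 5↦9, 6↦3, 7↦2, 8↦0, 9↦2, 10↦2]  zeros at y ∈ {8}
  x = 5: [0↦8, 1↦2, 2↦5, 3↦0, 4↦3, 5↦8, 6↦9, 7↦0, 8↦8, 9↦5, 10↦7]  zeros at y ∈ {3, 7}
  x = 6: [0↦7, 1↦10, 2↦7, 3↦3, 4↦3, 5↦1, 6↦2, 7↦0, 8↦0, 9↦7, 10↦4]  zeros at y ∈ {7, 8}
  x = 7: [0↦2, 1↦7, 2↦2, 3↦3, 4↦4, 5↦10, 6↦4, 7↦2, 8↦9, 9↦8, 10↦4]  zeros at y ∈ ∅
  x = 8: [0↦4, 1↦4, 2↦1, 3↦0, 4↦6, 5↦2, 6↦4, 7↦6, 8↦2, 9↦8, 10↦7]  zeros at y ∈ {3}
  x = 9: [0↦2, 1↦1, 2↦4, 3↦5, 4↦9, 5↦10, 6↦2, 7↦1, 8↦1, 9↦7, 10↦2]  zeros at y ∈ ∅
  x = 10: [0↦7, 1↦9, 2↦0, 3↦7, 4↦2, 5↦1, 6↦9, 7↦9, 8↦6, 9↦5, 10↦0]  zeros at y ∈ {2, 10}
Collecting zeros: affine points = {(0, 2), (2, 1), (3, 10), (4, 8), (5, 3), (5, 7), (6, 7), (6, 8), (8, 3), (10, 2), (10, 10)}.
Total count |C(F_11)_aff| = 11.


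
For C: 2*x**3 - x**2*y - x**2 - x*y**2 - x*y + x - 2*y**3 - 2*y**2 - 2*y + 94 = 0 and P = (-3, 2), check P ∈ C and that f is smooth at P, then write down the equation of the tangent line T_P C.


Tangent line at P: 67*x - 28*y + 257 = 0.

Step 1: f(-3, 2) = 0, so P lies on C.
Step 2: partial derivatives
  f_x(x, y) = 6*x**2 - 2*x*y - 2*x - y**2 - y + 1, f_y(x, y) = -x**2 - 2*x*y - x - 6*y**2 - 4*y - 2.
  f_x(P) = 67, f_y(P) = -28 (gradient nonzero, so P is smooth).
Step 3: tangent line at P: 67·(x − -3) + -28·(y − 2) = 0.
Expanding: 67*x - 28*y + 257 = 0.


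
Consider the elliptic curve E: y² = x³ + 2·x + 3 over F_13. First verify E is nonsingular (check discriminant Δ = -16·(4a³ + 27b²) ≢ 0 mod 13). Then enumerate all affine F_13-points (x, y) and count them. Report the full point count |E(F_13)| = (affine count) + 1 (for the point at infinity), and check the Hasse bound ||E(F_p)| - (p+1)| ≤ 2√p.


Affine points = {(0, 4), (0, 9), (3, 6), (3, 7), (4, 6), (4, 7), (6, 6), (6, 7), (7, 3), (7, 10), (9, 3), (9, 10), (10, 3), (10, 10), (11, 2), (11, 11), (12, 0)}; affine count = 17; |E(F_13)| = 18.

Discriminant check: Δ ∝ 4a³ + 27b² = 4·2³ + 27·3² = 4·8 + 27·9 ≡ 2 (mod 13). Nonzero ⇒ E is nonsingular.
For each x ∈ F_13, compute rhs = x³ + 2·x + 3 mod 13, then count y ∈ F_13 with y² ≡ rhs.
  x = 0: rhs = 3, matching y values: 4, 9 (2 points).
  x = 1: rhs = 6, matching y values: none (0 points).
  x = 2: rhs = 2, matching y values: none (0 points).
  x = 3: rhs = 10, matching y values: 6, 7 (2 points).
  x = 4: rhs = 10, matching y values: 6, 7 (2 points).
  x = 5: rhs = 8, matching y values: none (0 points).
  x = 6: rhs = 10, matching y values: 6, 7 (2 points).
  x = 7: rhs = 9, matching y values: 3, 10 (2 points).
  x = 8: rhs = 11, matching y values: none (0 points).
  x = 9: rhs = 9, matching y values: 3, 10 (2 points).
  x = 10: rhs = 9, matching y values: 3, 10 (2 points).
  x = 11: rhs = 4, matching y values: 2, 11 (2 points).
  x = 12: rhs = 0, matching y values: 0 (1 points).
Total affine count: 17.
Full point count |E(F_13)| = 17 + 1 = 18.
Hasse bound: |18 − (13+1)| = |4| = 4 ≤ 2√13 ≈ 7.2111 ✓.


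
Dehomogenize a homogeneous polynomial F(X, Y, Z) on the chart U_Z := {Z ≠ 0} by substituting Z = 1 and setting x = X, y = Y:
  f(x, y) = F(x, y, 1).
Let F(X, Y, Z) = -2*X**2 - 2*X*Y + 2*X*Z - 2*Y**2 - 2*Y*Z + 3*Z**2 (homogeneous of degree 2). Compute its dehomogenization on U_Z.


f(x, y) = -2*x**2 - 2*x*y + 2*x - 2*y**2 - 2*y + 3

On U_Z we set Z = 1. Each monomial c·X^i·Y^j·Z^k in F becomes c·x^i·y^j·1^k = c·x^i·y^j.
Substituting Z = 1: F(X, Y, 1) = -2*x**2 - 2*x*y + 2*x - 2*y**2 - 2*y + 3.
Note: deg(f) ≤ deg(F) = 2; strict inequality happens when F is divisible by Z (lost terms).


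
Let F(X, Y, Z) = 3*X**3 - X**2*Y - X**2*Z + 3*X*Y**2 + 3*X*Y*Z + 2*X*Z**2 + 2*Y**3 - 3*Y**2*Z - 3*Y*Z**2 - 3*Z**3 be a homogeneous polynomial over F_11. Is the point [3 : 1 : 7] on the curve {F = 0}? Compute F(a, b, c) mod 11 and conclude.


F(3,1,7) ≡ 5 (mod 11); P is NOT on the curve.

Evaluate F(3, 1, 7) term-by-term (mod 11).
  3*X**3 ↦ 3·27·1·1 = 81
  -X**2*Y ↦ -1·9·1·1 = -9
  -X**2*Z ↦ -1·9·1·7 = -63
  3*X*Y**2 ↦ 3·3·1·1 = 9
  3*X*Y*Z ↦ 3·3·1·7 = 63
  2*X*Z**2 ↦ 2·3·1·49 = 294
  2*Y**3 ↦ 2·1·1·1 = 2
  -3*Y**2*Z ↦ -3·1·1·7 = -21
  -3*Y*Z**2 ↦ -3·1·1·49 = -147
  -3*Z**3 ↦ -3·1·1·343 = -1029
Sum: F(3, 1, 7) = (81) + (-9) + (-63) + (9) + (63) + (294) + (2) + (-21) + (-147) + (-1029) = -820.
Reducing mod 11: -820 ≡ 5 (mod 11).
Since F(a, b, c) ≡ 5 ≠ 0 (mod 11), P does NOT lie on the curve.


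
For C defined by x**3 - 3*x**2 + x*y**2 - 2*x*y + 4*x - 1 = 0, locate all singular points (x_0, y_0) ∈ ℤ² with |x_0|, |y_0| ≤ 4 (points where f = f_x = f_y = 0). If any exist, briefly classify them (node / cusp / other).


Singular points: {(1, 1)}; classification: cusp.

Compute partial derivatives:
  f_x = 3*x**2 - 6*x + y**2 - 2*y + 4.
  f_y = 2*x*y - 2*x.
Scan x_0 ∈ {−4, ..., 4}. For each x_0, f_y(x_0, y) is a polynomial in y; find its integer roots y ∈ {−4, ..., 4}, then test f_x and f at those candidates.
  x = -4: f_y(-4, y) = 8 - 8*y; vanishes at y ∈ {1}. (-4, 1): f_x = 75 ≠ 0.
  x = -3: f_y(-3, y) = 6 - 6*y; vanishes at y ∈ {1}. (-3, 1): f_x = 48 ≠ 0.
  x = -2: f_y(-2, y) = 4 - 4*y; vanishes at y ∈ {1}. (-2, 1): f_x = 27 ≠ 0.
  x = -1: f_y(-1, y) = 2 - 2*y; vanishes at y ∈ {1}. (-1, 1): f_x = 12 ≠ 0.
  x = 0: f_y(0, y) = 0; vanishes at y ∈ {-4, -3, -2, -1, 0, 1, 2, 3, 4}. (0, -4): f_x = 28 ≠ 0; (0, -3): f_x = 19 ≠ 0; (0, -2): f_x = 12 ≠ 0; (0, -1): f_x = 7 ≠ 0; (0, 0): f_x = 4 ≠ 0; (0, 1): f_x = 3 ≠ 0; (0, 2): f_x = 4 ≠ 0; (0, 3): f_x = 7 ≠ 0; (0, 4): f_x = 12 ≠ 0.
  x = 1: f_y(1, y) = 2*y - 2; vanishes at y ∈ {1}. (1, 1): f_x = 0, f = 0 — SINGULAR.
  x = 2: f_y(2, y) = 4*y - 4; vanishes at y ∈ {1}. (2, 1): f_x = 3 ≠ 0.
  x = 3: f_y(3, y) = 6*y - 6; vanishes at y ∈ {1}. (3, 1): f_x = 12 ≠ 0.
  x = 4: f_y(4, y) = 8*y - 8; vanishes at y ∈ {1}. (4, 1): f_x = 27 ≠ 0.
Only singular point on the grid: (1, 1).
Classify: substitute x = 1 + u, y = 1 + v and expand: f = u**3 + u*v**2 + v**2.
No constant or linear terms (consistent with a singular point). Quadratic part: v**2. Cubic part: u**3 + u*v**2.
The quadratic part v**2 is a perfect square, so there is a single (double) tangent line v = 0, i.e. y = 1. Restricting the cubic part to that line (v = 0) leaves u**3 ≠ 0, so f is not divisible by v and the branch is v² ≈ -u**3 to lowest order — this is a cusp.
Classification: cusp.


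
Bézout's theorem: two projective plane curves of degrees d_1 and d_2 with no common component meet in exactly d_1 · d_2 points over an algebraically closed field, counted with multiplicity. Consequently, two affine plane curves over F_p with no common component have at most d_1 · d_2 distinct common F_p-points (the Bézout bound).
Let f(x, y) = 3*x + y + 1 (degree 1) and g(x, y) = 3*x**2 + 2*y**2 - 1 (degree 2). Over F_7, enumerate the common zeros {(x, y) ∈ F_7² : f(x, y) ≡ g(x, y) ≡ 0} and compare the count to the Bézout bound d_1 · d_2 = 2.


Common zeros: {(4, 1)}; count = 1; Bézout bound = 2.

deg(f) = 1, deg(g) = 2, so Bézout bound = 2.
Scan x ∈ F_7. For each x, list the y ∈ F_7 with f(x, y) ≡ 0 and those with g(x, y) ≡ 0 (mod 7); the common zeros in that column are the intersection.
  x = 0: f ≡ 0 at y ∈ {6}; g ≡ 0 at y ∈ {2, 5}; common: ∅.
  x = 1: f ≡ 0 at y ∈ {3}; g ≡ 0 at y ∈ ∅; common: ∅.
  x = 2: f ≡ 0 at y ∈ {0}; g ≡ 0 at y ∈ ∅; common: ∅.
  x = 3: f ≡ 0 at y ∈ {4}; g ≡ 0 at y ∈ {1, 6}; common: ∅.
  x = 4: f ≡ 0 at y ∈ {1}; g ≡ 0 at y ∈ {1, 6}; common: {1}.
  x = 5: f ≡ 0 at y ∈ {5}; g ≡ 0 at y ∈ ∅; common: ∅.
  x = 6: f ≡ 0 at y ∈ {2}; g ≡ 0 at y ∈ ∅; common: ∅.
Collecting: common zeros = {(4, 1)}, so the count is 1.
Comparison with the Bézout bound: 1 ≤ 2 = deg(f)·deg(g), as expected for curves with no common component (the affine F_7-count falls short of the bound because intersections may lie at infinity, over extension fields, or carry multiplicity).


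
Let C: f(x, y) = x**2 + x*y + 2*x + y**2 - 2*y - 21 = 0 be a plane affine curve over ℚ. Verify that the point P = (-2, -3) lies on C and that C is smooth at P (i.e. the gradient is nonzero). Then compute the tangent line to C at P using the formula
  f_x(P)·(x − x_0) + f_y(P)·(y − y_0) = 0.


Tangent line at P: -5*x - 10*y - 40 = 0.

Step 1: f(-2, -3) = 0, so P lies on C.
Step 2: partial derivatives
  f_x(x, y) = 2*x + y + 2, f_y(x, y) = x + 2*y - 2.
  f_x(P) = -5, f_y(P) = -10 (gradient nonzero, so P is smooth).
Step 3: tangent line at P: -5·(x − -2) + -10·(y − -3) = 0.
Expanding: -5*x - 10*y - 40 = 0.


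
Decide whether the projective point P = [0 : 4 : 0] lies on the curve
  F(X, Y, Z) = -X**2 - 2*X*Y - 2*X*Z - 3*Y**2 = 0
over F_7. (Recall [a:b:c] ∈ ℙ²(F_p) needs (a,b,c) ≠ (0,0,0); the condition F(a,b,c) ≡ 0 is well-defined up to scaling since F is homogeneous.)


F(0,4,0) ≡ 1 (mod 7); P is NOT on the curve.

Evaluate F(0, 4, 0) term-by-term (mod 7).
  -X**2 ↦ -1·0·1·1 = 0
  -2*X*Y ↦ -2·0·4·1 = 0
  -2*X*Z ↦ -2·0·1·0 = 0
  -3*Y**2 ↦ -3·1·16·1 = -48
Sum: F(0, 4, 0) = (0) + (0) + (0) + (-48) = -48.
Reducing mod 7: -48 ≡ 1 (mod 7).
Since F(a, b, c) ≡ 1 ≠ 0 (mod 7), P does NOT lie on the curve.


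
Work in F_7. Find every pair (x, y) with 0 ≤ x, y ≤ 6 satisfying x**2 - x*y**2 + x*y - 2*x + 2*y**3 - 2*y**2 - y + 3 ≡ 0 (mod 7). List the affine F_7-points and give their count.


Affine F_7-points: {(0, 6), (3, 3), (4, 5), (4, 6), (5, 2), (5, 3), (6, 2)}; count = 7.

For each of the 49 pairs (x, y) ∈ F_7², evaluate f(x, y) mod 7. Record the zeros.
  x = 0: [0↦3, 1↦2, 2↦2, 3↦1, 4↦4, 5↦2, 6↦0]  zeros at y ∈ {6}
  x = 1: [0↦2, 1↦1, 2↦6, 3↦1, 4↦5, 5↦2, 6↦4]  zeros at y ∈ ∅
  x = 2: [0↦3, 1↦2, 2↦5, 3↦3, 4↦1, 5↦4, 6↦3]  zeros at y ∈ ∅
  x = 3: [0↦6, 1↦5, 2↦6, 3↦0, 4↦6, 5↦1, 6↦4]  zeros at y ∈ {3}
  x = 4: [0↦4, 1↦3, 2↦2, 3↦6, 4↦6, 5↦0, 6↦0]  zeros at y ∈ {5, 6}
  x = 5: [0↦4, 1↦3, 2↦0, 3↦0, 4↦1, 5↦1, 6↦5]  zeros at y ∈ {2, 3}
  x = 6: [0↦6, 1↦5, 2↦0, 3↦3, 4↦5, 5↦4, 6↦5]  zeros at y ∈ {2}
Collecting zeros: affine points = {(0, 6), (3, 3), (4, 5), (4, 6), (5, 2), (5, 3), (6, 2)}.
Total count |C(F_7)_aff| = 7.


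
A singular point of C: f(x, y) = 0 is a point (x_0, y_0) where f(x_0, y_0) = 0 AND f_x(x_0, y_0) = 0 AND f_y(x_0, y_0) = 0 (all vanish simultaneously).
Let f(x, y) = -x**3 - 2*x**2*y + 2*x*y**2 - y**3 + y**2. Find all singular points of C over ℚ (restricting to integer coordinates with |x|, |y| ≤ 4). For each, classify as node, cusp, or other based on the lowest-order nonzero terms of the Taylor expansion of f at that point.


Singular points: {(0, 0)}; classification: cusp.

Compute partial derivatives:
  f_x = -3*x**2 - 4*x*y + 2*y**2.
  f_y = -2*x**2 + 4*x*y - 3*y**2 + 2*y.
Scan x_0 ∈ {−4, ..., 4}. For each x_0, f_y(x_0, y) is a polynomial in y; find its integer roots y ∈ {−4, ..., 4}, then test f_x and f at those candidates.
  x = -4: f_y(-4, y) = -3*y**2 - 14*y - 32; no integer root y with |y| ≤ 4.
  x = -3: f_y(-3, y) = -3*y**2 - 10*y - 18; no integer root y with |y| ≤ 4.
  x = -2: f_y(-2, y) = -3*y**2 - 6*y - 8; no integer root y with |y| ≤ 4.
  x = -1: f_y(-1, y) = -3*y**2 - 2*y - 2; no integer root y with |y| ≤ 4.
  x = 0: f_y(0, y) = -3*y**2 + 2*y; vanishes at y ∈ {0}. (0, 0): f_x = 0, f = 0 — SINGULAR.
  x = 1: f_y(1, y) = -3*y**2 + 6*y - 2; no integer root y with |y| ≤ 4.
  x = 2: f_y(2, y) = -3*y**2 + 10*y - 8; vanishes at y ∈ {2}. (2, 2): f_x = -20 ≠ 0.
  x = 3: f_y(3, y) = -3*y**2 + 14*y - 18; no integer root y with |y| ≤ 4.
  x = 4: f_y(4, y) = -3*y**2 + 18*y - 32; no integer root y with |y| ≤ 4.
Only singular point on the grid: (0, 0).
Classify: substitute x = 0 + u, y = 0 + v and expand: f = -u**3 - 2*u**2*v + 2*u*v**2 - v**3 + v**2.
No constant or linear terms (consistent with a singular point). Quadratic part: v**2. Cubic part: -u**3 - 2*u**2*v + 2*u*v**2 - v**3.
The quadratic part v**2 is a perfect square, so there is a single (double) tangent line v = 0, i.e. y = 0. Restricting the cubic part to that line (v = 0) leaves -u**3 ≠ 0, so f is not divisible by v and the branch is v² ≈ u**3 to lowest order — this is a cusp.
Classification: cusp.


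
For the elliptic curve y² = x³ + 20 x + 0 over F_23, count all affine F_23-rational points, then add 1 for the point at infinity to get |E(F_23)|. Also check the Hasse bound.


Affine points = {(0, 0), (2, 5), (2, 18), (3, 8), (3, 15), (4, 11), (4, 12), (5, 8), (5, 15), (7, 0), (9, 9), (9, 14), (10, 2), (10, 21), (12, 6), (12, 17), (15, 8), (15, 15), (16, 0), (17, 3), (17, 20), (22, 5), (22, 18)}; affine count = 23; |E(F_23)| = 24.

Discriminant check: Δ ∝ 4a³ + 27b² = 4·20³ + 27·0² = 4·8000 + 27·0 ≡ 7 (mod 23). Nonzero ⇒ E is nonsingular.
For each x ∈ F_23, compute rhs = x³ + 20·x + 0 mod 23, then count y ∈ F_23 with y² ≡ rhs.
  x = 0: rhs = 0, matching y values: 0 (1 points).
  x = 1: rhs = 21, matching y values: none (0 points).
  x = 2: rhs = 2, matching y values: 5, 18 (2 points).
  x = 3: rhs = 18, matching y values: 8, 15 (2 points).
  x = 4: rhs = 6, matching y values: 11, 12 (2 points).
  x = 5: rhs = 18, matching y values: 8, 15 (2 points).
  x = 6: rhs = 14, matching y values: none (0 points).
  x = 7: rhs = 0, matching y values: 0 (1 points).
  x = 8: rhs = 5, matching y values: none (0 points).
  x = 9: rhs = 12, matching y values: 9, 14 (2 points).
  x = 10: rhs = 4, matching y values: 2, 21 (2 points).
  x = 11: rhs = 10, matching y values: none (0 points).
  x = 12: rhs = 13, matching y values: 6, 17 (2 points).
  x = 13: rhs = 19, matching y values: none (0 points).
  x = 14: rhs = 11, matching y values: none (0 points).
  x = 15: rhs = 18, matching y values: 8, 15 (2 points).
  x = 16: rhs = 0, matching y values: 0 (1 points).
  x = 17: rhs = 9, matching y values: 3, 20 (2 points).
  x = 18: rhs = 5, matching y values: none (0 points).
  x = 19: rhs = 17, matching y values: none (0 points).
  x = 20: rhs = 5, matching y values: none (0 points).
  x = 21: rhs = 21, matching y values: none (0 points).
  x = 22: rhs = 2, matching y values: 5, 18 (2 points).
Total affine count: 23.
Full point count |E(F_23)| = 23 + 1 = 24.
Hasse bound: |24 − (23+1)| = |0| = 0 ≤ 2√23 ≈ 9.5917 ✓.


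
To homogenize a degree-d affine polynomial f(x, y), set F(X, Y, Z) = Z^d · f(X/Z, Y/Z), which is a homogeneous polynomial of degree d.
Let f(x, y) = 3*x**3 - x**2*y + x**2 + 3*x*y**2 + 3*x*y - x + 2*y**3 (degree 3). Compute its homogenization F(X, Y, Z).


F(X, Y, Z) = 3*X**3 - X**2*Y + X**2*Z + 3*X*Y**2 + 3*X*Y*Z - X*Z**2 + 2*Y**3

deg(f) = 3.
Substitute x = X/Z, y = Y/Z into f, then multiply by Z^3.
  monomial 3·x^3·y^0 ↦ 3·X^3·Y^0·Z^0.
  monomial -1·x^2·y^1 ↦ -1·X^2·Y^1·Z^0.
  monomial 1·x^2·y^0 ↦ 1·X^2·Y^0·Z^1.
  monomial 3·x^1·y^2 ↦ 3·X^1·Y^2·Z^0.
  monomial 3·x^1·y^1 ↦ 3·X^1·Y^1·Z^1.
  monomial -1·x^1·y^0 ↦ -1·X^1·Y^0·Z^2.
  monomial 2·x^0·y^3 ↦ 2·X^0·Y^3·Z^0.
Collecting: F(X, Y, Z) = 3*X**3 - X**2*Y + X**2*Z + 3*X*Y**2 + 3*X*Y*Z - X*Z**2 + 2*Y**3.


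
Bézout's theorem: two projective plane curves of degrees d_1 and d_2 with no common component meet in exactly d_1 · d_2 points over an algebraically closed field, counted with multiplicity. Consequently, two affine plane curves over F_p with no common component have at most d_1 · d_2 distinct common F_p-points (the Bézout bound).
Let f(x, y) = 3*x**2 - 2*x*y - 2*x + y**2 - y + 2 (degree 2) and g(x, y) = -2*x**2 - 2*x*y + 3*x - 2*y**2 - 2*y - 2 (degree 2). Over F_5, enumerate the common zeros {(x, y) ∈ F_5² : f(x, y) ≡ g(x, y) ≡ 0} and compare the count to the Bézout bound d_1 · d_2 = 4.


Common zeros: ∅; count = 0; Bézout bound = 4.

deg(f) = 2, deg(g) = 2, so Bézout bound = 4.
Scan x ∈ F_5. For each x, list the y ∈ F_5 with f(x, y) ≡ 0 and those with g(x, y) ≡ 0 (mod 5); the common zeros in that column are the intersection.
  x = 0: f ≡ 0 at y ∈ ∅; g ≡ 0 at y ∈ ∅; common: ∅.
  x = 1: f ≡ 0 at y ∈ ∅; g ≡ 0 at y ∈ ∅; common: ∅.
  x = 2: f ≡ 0 at y ∈ {0}; g ≡ 0 at y ∈ {3, 4}; common: ∅.
  x = 3: f ≡ 0 at y ∈ ∅; g ≡ 0 at y ∈ {2, 4}; common: ∅.
  x = 4: f ≡ 0 at y ∈ ∅; g ≡ 0 at y ∈ {2, 3}; common: ∅.
Collecting: common zeros = ∅, so the count is 0.
Comparison with the Bézout bound: 0 ≤ 4 = deg(f)·deg(g), as expected for curves with no common component (the affine F_5-count falls short of the bound because intersections may lie at infinity, over extension fields, or carry multiplicity).


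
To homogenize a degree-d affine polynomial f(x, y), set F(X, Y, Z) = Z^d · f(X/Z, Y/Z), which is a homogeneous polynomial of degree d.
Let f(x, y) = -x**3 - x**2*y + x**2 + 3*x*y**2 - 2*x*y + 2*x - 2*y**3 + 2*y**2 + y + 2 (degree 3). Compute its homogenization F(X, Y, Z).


F(X, Y, Z) = -X**3 - X**2*Y + X**2*Z + 3*X*Y**2 - 2*X*Y*Z + 2*X*Z**2 - 2*Y**3 + 2*Y**2*Z + Y*Z**2 + 2*Z**3

deg(f) = 3.
Substitute x = X/Z, y = Y/Z into f, then multiply by Z^3.
  monomial -1·x^3·y^0 ↦ -1·X^3·Y^0·Z^0.
  monomial -1·x^2·y^1 ↦ -1·X^2·Y^1·Z^0.
  monomial 1·x^2·y^0 ↦ 1·X^2·Y^0·Z^1.
  monomial 3·x^1·y^2 ↦ 3·X^1·Y^2·Z^0.
  monomial -2·x^1·y^1 ↦ -2·X^1·Y^1·Z^1.
  monomial 2·x^1·y^0 ↦ 2·X^1·Y^0·Z^2.
  monomial -2·x^0·y^3 ↦ -2·X^0·Y^3·Z^0.
  monomial 2·x^0·y^2 ↦ 2·X^0·Y^2·Z^1.
  monomial 1·x^0·y^1 ↦ 1·X^0·Y^1·Z^2.
  monomial 2·x^0·y^0 ↦ 2·X^0·Y^0·Z^3.
Collecting: F(X, Y, Z) = -X**3 - X**2*Y + X**2*Z + 3*X*Y**2 - 2*X*Y*Z + 2*X*Z**2 - 2*Y**3 + 2*Y**2*Z + Y*Z**2 + 2*Z**3.


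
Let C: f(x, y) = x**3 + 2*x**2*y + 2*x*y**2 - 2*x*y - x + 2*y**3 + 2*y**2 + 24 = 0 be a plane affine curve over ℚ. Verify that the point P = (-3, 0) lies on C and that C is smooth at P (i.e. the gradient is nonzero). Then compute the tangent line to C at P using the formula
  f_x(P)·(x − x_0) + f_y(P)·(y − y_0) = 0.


Tangent line at P: 26*x + 24*y + 78 = 0.

Step 1: f(-3, 0) = 0, so P lies on C.
Step 2: partial derivatives
  f_x(x, y) = 3*x**2 + 4*x*y + 2*y**2 - 2*y - 1, f_y(x, y) = 2*x**2 + 4*x*y - 2*x + 6*y**2 + 4*y.
  f_x(P) = 26, f_y(P) = 24 (gradient nonzero, so P is smooth).
Step 3: tangent line at P: 26·(x − -3) + 24·(y − 0) = 0.
Expanding: 26*x + 24*y + 78 = 0.


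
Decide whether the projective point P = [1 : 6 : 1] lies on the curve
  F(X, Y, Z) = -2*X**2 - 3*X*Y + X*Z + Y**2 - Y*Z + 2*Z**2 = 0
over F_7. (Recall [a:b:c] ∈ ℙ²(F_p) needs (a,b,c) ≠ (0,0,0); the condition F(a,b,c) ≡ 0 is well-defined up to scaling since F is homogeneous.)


F(1,6,1) ≡ 6 (mod 7); P is NOT on the curve.

Evaluate F(1, 6, 1) term-by-term (mod 7).
  -2*X**2 ↦ -2·1·1·1 = -2
  -3*X*Y ↦ -3·1·6·1 = -18
  X*Z ↦ 1·1·1·1 = 1
  Y**2 ↦ 1·1·36·1 = 36
  -Y*Z ↦ -1·1·6·1 = -6
  2*Z**2 ↦ 2·1·1·1 = 2
Sum: F(1, 6, 1) = (-2) + (-18) + (1) + (36) + (-6) + (2) = 13.
Reducing mod 7: 13 ≡ 6 (mod 7).
Since F(a, b, c) ≡ 6 ≠ 0 (mod 7), P does NOT lie on the curve.


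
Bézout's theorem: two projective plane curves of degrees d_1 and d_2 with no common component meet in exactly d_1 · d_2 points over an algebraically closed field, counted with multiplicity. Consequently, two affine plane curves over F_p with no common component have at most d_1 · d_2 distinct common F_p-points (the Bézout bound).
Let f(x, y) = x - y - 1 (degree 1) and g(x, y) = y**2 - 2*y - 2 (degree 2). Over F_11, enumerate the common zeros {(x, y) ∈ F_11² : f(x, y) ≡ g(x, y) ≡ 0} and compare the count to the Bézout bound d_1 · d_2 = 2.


Common zeros: {(7, 6), (8, 7)}; count = 2; Bézout bound = 2.

deg(f) = 1, deg(g) = 2, so Bézout bound = 2.
Scan x ∈ F_11. For each x, list the y ∈ F_11 with f(x, y) ≡ 0 and those with g(x, y) ≡ 0 (mod 11); the common zeros in that column are the intersection.
  x = 0: f ≡ 0 at y ∈ {10}; g ≡ 0 at y ∈ {6, 7}; common: ∅.
  x = 1: f ≡ 0 at y ∈ {0}; g ≡ 0 at y ∈ {6, 7}; common: ∅.
  x = 2: f ≡ 0 at y ∈ {1}; g ≡ 0 at y ∈ {6, 7}; common: ∅.
  x = 3: f ≡ 0 at y ∈ {2}; g ≡ 0 at y ∈ {6, 7}; common: ∅.
  x = 4: f ≡ 0 at y ∈ {3}; g ≡ 0 at y ∈ {6, 7}; common: ∅.
  x = 5: f ≡ 0 at y ∈ {4}; g ≡ 0 at y ∈ {6, 7}; common: ∅.
  x = 6: f ≡ 0 at y ∈ {5}; g ≡ 0 at y ∈ {6, 7}; common: ∅.
  x = 7: f ≡ 0 at y ∈ {6}; g ≡ 0 at y ∈ {6, 7}; common: {6}.
  x = 8: f ≡ 0 at y ∈ {7}; g ≡ 0 at y ∈ {6, 7}; common: {7}.
  x = 9: f ≡ 0 at y ∈ {8}; g ≡ 0 at y ∈ {6, 7}; common: ∅.
  x = 10: f ≡ 0 at y ∈ {9}; g ≡ 0 at y ∈ {6, 7}; common: ∅.
Collecting: common zeros = {(7, 6), (8, 7)}, so the count is 2.
Comparison with the Bézout bound: 2 ≤ 2 = deg(f)·deg(g), as expected for curves with no common component (the bound is attained).


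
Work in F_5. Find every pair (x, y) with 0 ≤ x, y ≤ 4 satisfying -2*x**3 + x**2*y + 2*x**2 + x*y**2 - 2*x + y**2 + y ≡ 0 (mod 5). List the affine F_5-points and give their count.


Affine F_5-points: {(0, 0), (0, 4), (1, 2), (2, 2), (2, 3), (4, 2)}; count = 6.

For each of the 25 pairs (x, y) ∈ F_5², evaluate f(x, y) mod 5. Record the zeros.
  x = 0: [0↦0, 1↦2, 2↦1, 3↦2, 4↦0]  zeros at y ∈ {0, 4}
  x = 1: [0↦3, 1↦2, 2↦0, 3↦2, 4↦3]  zeros at y ∈ {2}
  x = 2: [0↦3, 1↦1, 2↦0, 3↦0, 4↦1]  zeros at y ∈ {2, 3}
  x = 3: [0↦3, 1↦2, 2↦4, 3↦4, 4↦2]  zeros at y ∈ ∅
  x = 4: [0↦1, 1↦3, 2↦0, 3↦2, 4↦4]  zeros at y ∈ {2}
Collecting zeros: affine points = {(0, 0), (0, 4), (1, 2), (2, 2), (2, 3), (4, 2)}.
Total count |C(F_5)_aff| = 6.


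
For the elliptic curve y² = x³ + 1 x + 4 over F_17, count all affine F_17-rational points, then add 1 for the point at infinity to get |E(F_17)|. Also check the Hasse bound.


Affine points = {(0, 2), (0, 15), (3, 0), (4, 2), (4, 15), (5, 7), (5, 10), (13, 2), (13, 15), (14, 5), (14, 12), (16, 6), (16, 11)}; affine count = 13; |E(F_17)| = 14.

Discriminant check: Δ ∝ 4a³ + 27b² = 4·1³ + 27·4² = 4·1 + 27·16 ≡ 11 (mod 17). Nonzero ⇒ E is nonsingular.
For each x ∈ F_17, compute rhs = x³ + 1·x + 4 mod 17, then count y ∈ F_17 with y² ≡ rhs.
  x = 0: rhs = 4, matching y values: 2, 15 (2 points).
  x = 1: rhs = 6, matching y values: none (0 points).
  x = 2: rhs = 14, matching y values: none (0 points).
  x = 3: rhs = 0, matching y values: 0 (1 points).
  x = 4: rhs = 4, matching y values: 2, 15 (2 points).
  x = 5: rhs = 15, matching y values: 7, 10 (2 points).
  x = 6: rhs = 5, matching y values: none (0 points).
  x = 7: rhs = 14, matching y values: none (0 points).
  x = 8: rhs = 14, matching y values: none (0 points).
  x = 9: rhs = 11, matching y values: none (0 points).
  x = 10: rhs = 11, matching y values: none (0 points).
  x = 11: rhs = 3, matching y values: none (0 points).
  x = 12: rhs = 10, matching y values: none (0 points).
  x = 13: rhs = 4, matching y values: 2, 15 (2 points).
  x = 14: rhs = 8, matching y values: 5, 12 (2 points).
  x = 15: rhs = 11, matching y values: none (0 points).
  x = 16: rhs = 2, matching y values: 6, 11 (2 points).
Total affine count: 13.
Full point count |E(F_17)| = 13 + 1 = 14.
Hasse bound: |14 − (17+1)| = |-4| = 4 ≤ 2√17 ≈ 8.2462 ✓.


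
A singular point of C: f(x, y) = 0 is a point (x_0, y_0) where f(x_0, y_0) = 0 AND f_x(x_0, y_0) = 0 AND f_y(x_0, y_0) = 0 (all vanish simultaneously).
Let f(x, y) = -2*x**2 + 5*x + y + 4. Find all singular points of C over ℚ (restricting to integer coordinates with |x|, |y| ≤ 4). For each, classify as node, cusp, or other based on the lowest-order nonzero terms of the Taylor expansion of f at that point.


No singular points in the scanned grid; C is smooth there.

Compute partial derivatives:
  f_x = 5 - 4*x.
  f_y = 1.
f_y = 1 is a nonzero constant, so f_y never vanishes: no point (x, y) can satisfy f = f_x = f_y = 0. In particular no (x, y) ∈ {−4, ..., 4}² is singular; the curve is smooth.


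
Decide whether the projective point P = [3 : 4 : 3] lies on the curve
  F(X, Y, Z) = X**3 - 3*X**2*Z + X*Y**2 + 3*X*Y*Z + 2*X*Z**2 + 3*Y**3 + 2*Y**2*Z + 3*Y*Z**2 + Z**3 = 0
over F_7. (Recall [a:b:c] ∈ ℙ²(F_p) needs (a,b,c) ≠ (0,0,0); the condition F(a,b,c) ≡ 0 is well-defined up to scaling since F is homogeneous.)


F(3,4,3) ≡ 5 (mod 7); P is NOT on the curve.

Evaluate F(3, 4, 3) term-by-term (mod 7).
  X**3 ↦ 1·27·1·1 = 27
  -3*X**2*Z ↦ -3·9·1·3 = -81
  X*Y**2 ↦ 1·3·16·1 = 48
  3*X*Y*Z ↦ 3·3·4·3 = 108
  2*X*Z**2 ↦ 2·3·1·9 = 54
  3*Y**3 ↦ 3·1·64·1 = 192
  2*Y**2*Z ↦ 2·1·16·3 = 96
  3*Y*Z**2 ↦ 3·1·4·9 = 108
  Z**3 ↦ 1·1·1·27 = 27
Sum: F(3, 4, 3) = (27) + (-81) + (48) + (108) + (54) + (192) + (96) + (108) + (27) = 579.
Reducing mod 7: 579 ≡ 5 (mod 7).
Since F(a, b, c) ≡ 5 ≠ 0 (mod 7), P does NOT lie on the curve.


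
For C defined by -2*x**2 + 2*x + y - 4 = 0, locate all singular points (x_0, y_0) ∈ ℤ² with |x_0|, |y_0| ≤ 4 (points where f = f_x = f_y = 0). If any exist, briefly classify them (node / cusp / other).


No singular points in the scanned grid; C is smooth there.

Compute partial derivatives:
  f_x = 2 - 4*x.
  f_y = 1.
f_y = 1 is a nonzero constant, so f_y never vanishes: no point (x, y) can satisfy f = f_x = f_y = 0. In particular no (x, y) ∈ {−4, ..., 4}² is singular; the curve is smooth.


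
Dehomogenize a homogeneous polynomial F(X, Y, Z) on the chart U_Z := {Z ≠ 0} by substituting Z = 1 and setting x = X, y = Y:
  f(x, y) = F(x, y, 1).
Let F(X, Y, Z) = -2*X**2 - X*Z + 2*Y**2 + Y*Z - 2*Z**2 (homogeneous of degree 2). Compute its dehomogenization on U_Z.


f(x, y) = -2*x**2 - x + 2*y**2 + y - 2

On U_Z we set Z = 1. Each monomial c·X^i·Y^j·Z^k in F becomes c·x^i·y^j·1^k = c·x^i·y^j.
Substituting Z = 1: F(X, Y, 1) = -2*x**2 - x + 2*y**2 + y - 2.
Note: deg(f) ≤ deg(F) = 2; strict inequality happens when F is divisible by Z (lost terms).


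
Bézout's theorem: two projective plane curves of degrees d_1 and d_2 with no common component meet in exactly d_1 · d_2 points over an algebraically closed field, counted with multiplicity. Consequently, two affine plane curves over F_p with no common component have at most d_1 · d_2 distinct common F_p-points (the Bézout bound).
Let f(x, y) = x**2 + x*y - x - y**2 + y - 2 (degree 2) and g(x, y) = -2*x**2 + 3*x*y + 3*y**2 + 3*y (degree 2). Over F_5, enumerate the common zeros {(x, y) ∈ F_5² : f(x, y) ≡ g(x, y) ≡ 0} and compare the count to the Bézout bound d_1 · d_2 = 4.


Common zeros: {(1, 4)}; count = 1; Bézout bound = 4.

deg(f) = 2, deg(g) = 2, so Bézout bound = 4.
Scan x ∈ F_5. For each x, list the y ∈ F_5 with f(x, y) ≡ 0 and those with g(x, y) ≡ 0 (mod 5); the common zeros in that column are the intersection.
  x = 0: f ≡ 0 at y ∈ ∅; g ≡ 0 at y ∈ {0, 4}; common: ∅.
  x = 1: f ≡ 0 at y ∈ {3, 4}; g ≡ 0 at y ∈ {4}; common: {4}.
  x = 2: f ≡ 0 at y ∈ {0, 3}; g ≡ 0 at y ∈ ∅; common: ∅.
  x = 3: f ≡ 0 at y ∈ ∅; g ≡ 0 at y ∈ {3}; common: ∅.
  x = 4: f ≡ 0 at y ∈ {0}; g ≡ 0 at y ∈ {2, 3}; common: ∅.
Collecting: common zeros = {(1, 4)}, so the count is 1.
Comparison with the Bézout bound: 1 ≤ 4 = deg(f)·deg(g), as expected for curves with no common component (the affine F_5-count falls short of the bound because intersections may lie at infinity, over extension fields, or carry multiplicity).


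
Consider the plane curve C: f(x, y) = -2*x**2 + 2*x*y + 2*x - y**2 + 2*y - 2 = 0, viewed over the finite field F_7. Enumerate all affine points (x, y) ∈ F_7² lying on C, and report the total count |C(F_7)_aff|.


Affine F_7-points: {(1, 5), (1, 6), (3, 0), (3, 1), (5, 0), (5, 5), (6, 1), (6, 6)}; count = 8.

For each of the 49 pairs (x, y) ∈ F_7², evaluate f(x, y) mod 7. Record the zeros.
  x = 0: [0↦5, 1↦6, 2↦5, 3↦2, 4↦4, 5↦4, 6↦2]  zeros at y ∈ ∅
  x = 1: [0↦5, 1↦1, 2↦2, 3↦1, 4↦5, 5↦0, 6↦0]  zeros at y ∈ {5, 6}
  x = 2: [0↦1, 1↦6, 2↦2, 3↦3, 4↦2, 5↦6, 6↦1]  zeros at y ∈ ∅
  x = 3: [0↦0, 1↦0, 2↦5, 3↦1, 4↦2, 5↦1, 6↦5]  zeros at y ∈ {0, 1}
  x = 4: [0↦2, 1↦4, 2↦4, 3↦2, 4↦5, 5↦6, 6↦5]  zeros at y ∈ ∅
  x = 5: [0↦0, 1↦4, 2↦6, 3↦6, 4↦4, 5↦0, 6↦1]  zeros at y ∈ {0, 5}
  x = 6: [0↦1, 1↦0, 2↦4, 3↦6, 4↦6, 5↦4, 6↦0]  zeros at y ∈ {1, 6}
Collecting zeros: affine points = {(1, 5), (1, 6), (3, 0), (3, 1), (5, 0), (5, 5), (6, 1), (6, 6)}.
Total count |C(F_7)_aff| = 8.


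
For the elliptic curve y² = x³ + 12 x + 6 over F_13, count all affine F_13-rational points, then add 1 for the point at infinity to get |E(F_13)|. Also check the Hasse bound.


Affine points = {(2, 5), (2, 8), (3, 2), (3, 11), (4, 1), (4, 12), (5, 3), (5, 10), (7, 2), (7, 11), (8, 4), (8, 9), (11, 0)}; affine count = 13; |E(F_13)| = 14.

Discriminant check: Δ ∝ 4a³ + 27b² = 4·12³ + 27·6² = 4·1728 + 27·36 ≡ 6 (mod 13). Nonzero ⇒ E is nonsingular.
For each x ∈ F_13, compute rhs = x³ + 12·x + 6 mod 13, then count y ∈ F_13 with y² ≡ rhs.
  x = 0: rhs = 6, matching y values: none (0 points).
  x = 1: rhs = 6, matching y values: none (0 points).
  x = 2: rhs = 12, matching y values: 5, 8 (2 points).
  x = 3: rhs = 4, matching y values: 2, 11 (2 points).
  x = 4: rhs = 1, matching y values: 1, 12 (2 points).
  x = 5: rhs = 9, matching y values: 3, 10 (2 points).
  x = 6: rhs = 8, matching y values: none (0 points).
  x = 7: rhs = 4, matching y values: 2, 11 (2 points).
  x = 8: rhs = 3, matching y values: 4, 9 (2 points).
  x = 9: rhs = 11, matching y values: none (0 points).
  x = 10: rhs = 8, matching y values: none (0 points).
  x = 11: rhs = 0, matching y values: 0 (1 points).
  x = 12: rhs = 6, matching y values: none (0 points).
Total affine count: 13.
Full point count |E(F_13)| = 13 + 1 = 14.
Hasse bound: |14 − (13+1)| = |0| = 0 ≤ 2√13 ≈ 7.2111 ✓.


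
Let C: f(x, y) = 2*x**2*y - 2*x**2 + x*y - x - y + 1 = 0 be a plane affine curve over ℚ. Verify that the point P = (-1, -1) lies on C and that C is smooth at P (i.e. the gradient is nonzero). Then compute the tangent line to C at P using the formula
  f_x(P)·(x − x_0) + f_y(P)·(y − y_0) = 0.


Tangent line at P: 6*x + 6 = 0.

Step 1: f(-1, -1) = 0, so P lies on C.
Step 2: partial derivatives
  f_x(x, y) = 4*x*y - 4*x + y - 1, f_y(x, y) = 2*x**2 + x - 1.
  f_x(P) = 6, f_y(P) = 0 (gradient nonzero, so P is smooth).
Step 3: tangent line at P: 6·(x − -1) + 0·(y − -1) = 0.
Expanding: 6*x + 6 = 0.


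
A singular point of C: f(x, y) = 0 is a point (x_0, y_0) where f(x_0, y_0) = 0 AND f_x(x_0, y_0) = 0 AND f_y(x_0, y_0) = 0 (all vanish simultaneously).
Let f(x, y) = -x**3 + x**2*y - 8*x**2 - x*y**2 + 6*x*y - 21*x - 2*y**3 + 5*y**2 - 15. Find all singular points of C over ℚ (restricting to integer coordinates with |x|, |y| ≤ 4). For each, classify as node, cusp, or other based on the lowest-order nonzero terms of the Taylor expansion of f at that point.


Singular points: {(-2, 1)}; classification: node.

Compute partial derivatives:
  f_x = -3*x**2 + 2*x*y - 16*x - y**2 + 6*y - 21.
  f_y = x**2 - 2*x*y + 6*x - 6*y**2 + 10*y.
Scan x_0 ∈ {−4, ..., 4}. For each x_0, f_y(x_0, y) is a polynomial in y; find its integer roots y ∈ {−4, ..., 4}, then test f_x and f at those candidates.
  x = -4: f_y(-4, y) = -6*y**2 + 18*y - 8; no integer root y with |y| ≤ 4.
  x = -3: f_y(-3, y) = -6*y**2 + 16*y - 9; no integer root y with |y| ≤ 4.
  x = -2: f_y(-2, y) = -6*y**2 + 14*y - 8; vanishes at y ∈ {1}. (-2, 1): f_x = 0, f = 0 — SINGULAR.
  x = -1: f_y(-1, y) = -6*y**2 + 12*y - 5; no integer root y with |y| ≤ 4.
  x = 0: f_y(0, y) = -6*y**2 + 10*y; vanishes at y ∈ {0}. (0, 0): f_x = -21 ≠ 0.
  x = 1: f_y(1, y) = -6*y**2 + 8*y + 7; no integer root y with |y| ≤ 4.
  x = 2: f_y(2, y) = -6*y**2 + 6*y + 16; no integer root y with |y| ≤ 4.
  x = 3: f_y(3, y) = -6*y**2 + 4*y + 27; no integer root y with |y| ≤ 4.
  x = 4: f_y(4, y) = -6*y**2 + 2*y + 40; no integer root y with |y| ≤ 4.
Only singular point on the grid: (-2, 1).
Classify: substitute x = -2 + u, y = 1 + v and expand: f = -u**3 + u**2*v - u**2 - u*v**2 - 2*v**3 + v**2.
No constant or linear terms (consistent with a singular point). Quadratic part: -u**2 + v**2. Cubic part: -u**3 + u**2*v - u*v**2 - 2*v**3.
The quadratic part v**2 - u**2 = (v − u)(v + u) splits into two distinct linear factors, so there are two distinct tangent lines y − 1 = ±(x − -2) — this is a node (ordinary double point).
Classification: node.


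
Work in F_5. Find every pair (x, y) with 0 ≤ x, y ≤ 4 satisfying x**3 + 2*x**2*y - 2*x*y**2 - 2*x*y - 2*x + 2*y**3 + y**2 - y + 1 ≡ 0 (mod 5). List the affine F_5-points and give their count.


Affine F_5-points: {(1, 0), (1, 1), (1, 2), (2, 0), (2, 2), (3, 1), (3, 2), (4, 1), (4, 4)}; count = 9.

For each of the 25 pairs (x, y) ∈ F_5², evaluate f(x, y) mod 5. Record the zeros.
  x = 0: [0↦1, 1↦3, 2↦4, 3↦1, 4↦1]  zeros at y ∈ ∅
  x = 1: [0↦0, 1↦0, 2↦0, 3↦2, 4↦3]  zeros at y ∈ {0, 1, 2}
  x = 2: [0↦0, 1↦2, 2↦0, 3↦1, 4↦2]  zeros at y ∈ {0, 2}
  x = 3: [0↦2, 1↦0, 2↦0, 3↦4, 4↦4]  zeros at y ∈ {1, 2}
  x = 4: [0↦2, 1↦0, 2↦1, 3↦2, 4↦0]  zeros at y ∈ {1, 4}
Collecting zeros: affine points = {(1, 0), (1, 1), (1, 2), (2, 0), (2, 2), (3, 1), (3, 2), (4, 1), (4, 4)}.
Total count |C(F_5)_aff| = 9.


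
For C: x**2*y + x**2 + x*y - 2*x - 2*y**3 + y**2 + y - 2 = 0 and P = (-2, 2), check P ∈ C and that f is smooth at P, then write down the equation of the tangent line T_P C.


Tangent line at P: -12*x - 17*y + 10 = 0.

Step 1: f(-2, 2) = 0, so P lies on C.
Step 2: partial derivatives
  f_x(x, y) = 2*x*y + 2*x + y - 2, f_y(x, y) = x**2 + x - 6*y**2 + 2*y + 1.
  f_x(P) = -12, f_y(P) = -17 (gradient nonzero, so P is smooth).
Step 3: tangent line at P: -12·(x − -2) + -17·(y − 2) = 0.
Expanding: -12*x - 17*y + 10 = 0.


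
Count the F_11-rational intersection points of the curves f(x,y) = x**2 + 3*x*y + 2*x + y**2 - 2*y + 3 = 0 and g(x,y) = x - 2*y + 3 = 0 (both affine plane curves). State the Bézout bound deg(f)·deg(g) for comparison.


Common zeros: {(4, 9)}; count = 1; Bézout bound = 2.

deg(f) = 2, deg(g) = 1, so Bézout bound = 2.
Scan x ∈ F_11. For each x, list the y ∈ F_11 with f(x, y) ≡ 0 and those with g(x, y) ≡ 0 (mod 11); the common zeros in that column are the intersection.
  x = 0: f ≡ 0 at y ∈ {4, 9}; g ≡ 0 at y ∈ {7}; common: ∅.
  x = 1: f ≡ 0 at y ∈ ∅; g ≡ 0 at y ∈ {2}; common: ∅.
  x = 2: f ≡ 0 at y ∈ {0, 7}; g ≡ 0 at y ∈ {8}; common: ∅.
  x = 3: f ≡ 0 at y ∈ ∅; g ≡ 0 at y ∈ {3}; common: ∅.
  x = 4: f ≡ 0 at y ∈ {3, 9}; g ≡ 0 at y ∈ {9}; common: {9}.
  x = 5: f ≡ 0 at y ∈ ∅; g ≡ 0 at y ∈ {4}; common: ∅.
  x = 6: f ≡ 0 at y ∈ ∅; g ≡ 0 at y ∈ {10}; common: ∅.
  x = 7: f ≡ 0 at y ∈ {0, 3}; g ≡ 0 at y ∈ {5}; common: ∅.
  x = 8: f ≡ 0 at y ∈ {4, 7}; g ≡ 0 at y ∈ {0}; common: ∅.
  x = 9: f ≡ 0 at y ∈ ∅; g ≡ 0 at y ∈ {6}; common: ∅.
  x = 10: f ≡ 0 at y ∈ ∅; g ≡ 0 at y ∈ {1}; common: ∅.
Collecting: common zeros = {(4, 9)}, so the count is 1.
Comparison with the Bézout bound: 1 ≤ 2 = deg(f)·deg(g), as expected for curves with no common component (the affine F_11-count falls short of the bound because intersections may lie at infinity, over extension fields, or carry multiplicity).


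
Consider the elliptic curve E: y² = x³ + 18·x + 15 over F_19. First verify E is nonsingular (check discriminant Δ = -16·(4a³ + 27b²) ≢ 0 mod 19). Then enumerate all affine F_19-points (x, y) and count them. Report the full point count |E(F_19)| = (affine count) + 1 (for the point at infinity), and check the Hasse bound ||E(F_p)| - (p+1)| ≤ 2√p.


Affine points = {(3, 1), (3, 18), (6, 4), (6, 15), (7, 3), (7, 16), (8, 5), (8, 14), (10, 6), (10, 13), (11, 9), (11, 10), (14, 3), (14, 16), (17, 3), (17, 16)}; affine count = 16; |E(F_19)| = 17.

Discriminant check: Δ ∝ 4a³ + 27b² = 4·18³ + 27·15² = 4·5832 + 27·225 ≡ 10 (mod 19). Nonzero ⇒ E is nonsingular.
For each x ∈ F_19, compute rhs = x³ + 18·x + 15 mod 19, then count y ∈ F_19 with y² ≡ rhs.
  x = 0: rhs = 15, matching y values: none (0 points).
  x = 1: rhs = 15, matching y values: none (0 points).
  x = 2: rhs = 2, matching y values: none (0 points).
  x = 3: rhs = 1, matching y values: 1, 18 (2 points).
  x = 4: rhs = 18, matching y values: none (0 points).
  x = 5: rhs = 2, matching y values: none (0 points).
  x = 6: rhs = 16, matching y values: 4, 15 (2 points).
  x = 7: rhs = 9, matching y values: 3, 16 (2 points).
  x = 8: rhs = 6, matching y values: 5, 14 (2 points).
  x = 9: rhs = 13, matching y values: none (0 points).
  x = 10: rhs = 17, matching y values: 6, 13 (2 points).
  x = 11: rhs = 5, matching y values: 9, 10 (2 points).
  x = 12: rhs = 2, matching y values: none (0 points).
  x = 13: rhs = 14, matching y values: none (0 points).
  x = 14: rhs = 9, matching y values: 3, 16 (2 points).
  x = 15: rhs = 12, matching y values: none (0 points).
  x = 16: rhs = 10, matching y values: none (0 points).
  x = 17: rhs = 9, matching y values: 3, 16 (2 points).
  x = 18: rhs = 15, matching y values: none (0 points).
Total affine count: 16.
Full point count |E(F_19)| = 16 + 1 = 17.
Hasse bound: |17 − (19+1)| = |-3| = 3 ≤ 2√19 ≈ 8.7178 ✓.
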